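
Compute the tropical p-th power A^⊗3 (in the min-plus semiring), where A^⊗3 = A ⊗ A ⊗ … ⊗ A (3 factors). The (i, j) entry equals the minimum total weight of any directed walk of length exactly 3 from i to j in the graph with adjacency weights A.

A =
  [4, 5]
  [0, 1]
A^⊗3 =
  [6, 7]
  [2, 3]

Each entry (A^⊗3)_ij equals the minimum over all length-3 walks i = v_0 → v_1 → … → v_3 = j of Σ_t A[v_t][v_{t+1}]. For example, for (i, j) = (0, 1) we minimise over 4 possible intermediate vertex sequences; the minimum is 7, attained along the walk 0 → 1 → 1 → 1.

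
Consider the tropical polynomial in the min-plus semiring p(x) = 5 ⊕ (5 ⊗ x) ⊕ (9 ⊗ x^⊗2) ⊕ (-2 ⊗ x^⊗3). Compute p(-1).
p(-1) = -5

A tropical monomial a ⊗ x^⊗i evaluates to a + i · x. Evaluating each term at x = -1:
  Term 0 contributes 5 + 0 · -1 = 5
  Term 1 contributes 5 + 1 · -1 = 4
  Term 2 contributes 9 + 2 · -1 = 7
  Term 3 contributes -2 + 3 · -1 = -5
p(-1) = ⊕ of these = min[5, 4, 7, -5] = -5.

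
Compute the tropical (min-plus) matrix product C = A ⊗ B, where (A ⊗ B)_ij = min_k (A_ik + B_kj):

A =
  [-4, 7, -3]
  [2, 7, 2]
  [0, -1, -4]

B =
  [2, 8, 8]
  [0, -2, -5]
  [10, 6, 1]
A ⊗ B =
  [-2, 3, -2]
  [4, 5, 2]
  [-1, -3, -6]

Apply the min-plus product entry-by-entry:
  C[0][0] = min over k of (A[0][0] + B[0][0] = -4 + 2 = -2, A[0][1] + B[1][0] = 7 + 0 = 7, A[0][2] + B[2][0] = -3 + 10 = 7) = -2 (attained at k = 0)
  C[0][1] = min over k of (A[0][0] + B[0][1] = -4 + 8 = 4, A[0][1] + B[1][1] = 7 + -2 = 5, A[0][2] + B[2][1] = -3 + 6 = 3) = 3 (attained at k = 2)
  C[0][2] = min over k of (A[0][0] + B[0][2] = -4 + 8 = 4, A[0][1] + B[1][2] = 7 + -5 = 2, A[0][2] + B[2][2] = -3 + 1 = -2) = -2 (attained at k = 2)
  C[1][0] = min over k of (A[1][0] + B[0][0] = 2 + 2 = 4, A[1][1] + B[1][0] = 7 + 0 = 7, A[1][2] + B[2][0] = 2 + 10 = 12) = 4 (attained at k = 0)
  C[1][1] = min over k of (A[1][0] + B[0][1] = 2 + 8 = 10, A[1][1] + B[1][1] = 7 + -2 = 5, A[1][2] + B[2][1] = 2 + 6 = 8) = 5 (attained at k = 1)
  C[1][2] = min over k of (A[1][0] + B[0][2] = 2 + 8 = 10, A[1][1] + B[1][2] = 7 + -5 = 2, A[1][2] + B[2][2] = 2 + 1 = 3) = 2 (attained at k = 1)
  C[2][0] = min over k of (A[2][0] + B[0][0] = 0 + 2 = 2, A[2][1] + B[1][0] = -1 + 0 = -1, A[2][2] + B[2][0] = -4 + 10 = 6) = -1 (attained at k = 1)
  C[2][1] = min over k of (A[2][0] + B[0][1] = 0 + 8 = 8, A[2][1] + B[1][1] = -1 + -2 = -3, A[2][2] + B[2][1] = -4 + 6 = 2) = -3 (attained at k = 1)
  C[2][2] = min over k of (A[2][0] + B[0][2] = 0 + 8 = 8, A[2][1] + B[1][2] = -1 + -5 = -6, A[2][2] + B[2][2] = -4 + 1 = -3) = -6 (attained at k = 1)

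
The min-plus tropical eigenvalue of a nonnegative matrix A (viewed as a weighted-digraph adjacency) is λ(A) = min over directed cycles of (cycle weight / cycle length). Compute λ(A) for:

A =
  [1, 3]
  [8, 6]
λ(A) = 1

Enumerate directed cycles and compute their means (weight / length). Sample:
  cycle 0 → 0: weight = 1, length = 1, mean = 1/1 ≈ 1.000
  cycle 1 → 1: weight = 6, length = 1, mean = 6/1 ≈ 6.000
  cycle 0 → 1 → 0: weight = 11, length = 2, mean = 11/2 ≈ 5.500
  cycle 1 → 0 → 1: weight = 11, length = 2, mean = 11/2 ≈ 5.500
Minimum mean = 1.000, attained e.g. along the cycle 0 → 0 with weight 1 and length 1. So λ(A) = 1/1 = 1.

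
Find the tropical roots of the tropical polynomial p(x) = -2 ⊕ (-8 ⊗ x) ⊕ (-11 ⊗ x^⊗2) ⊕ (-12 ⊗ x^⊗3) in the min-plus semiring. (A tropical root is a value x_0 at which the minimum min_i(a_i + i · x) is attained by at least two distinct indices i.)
Roots: {1, 3, 6}

Each tropical root is a break point of the lower envelope of the lines y = a_i + i · x (there are 4 lines, with slopes 0, 1, ..., 3). Only the lines that attain the minimum somewhere contribute to roots; other lines are dominated. Here the surviving (envelope) indices are i = 3, i = 2, i = 1, i = 0.
Intersections between consecutive envelope lines give the roots: for adjacent envelope indices i < j the intersection is x = (a_i − a_j) / (j − i). Reading off the sorted break points: {1, 3, 6}.
Verification: at each break x_0, at least two indices attain the minimum of min_i(a_i + i · x_0).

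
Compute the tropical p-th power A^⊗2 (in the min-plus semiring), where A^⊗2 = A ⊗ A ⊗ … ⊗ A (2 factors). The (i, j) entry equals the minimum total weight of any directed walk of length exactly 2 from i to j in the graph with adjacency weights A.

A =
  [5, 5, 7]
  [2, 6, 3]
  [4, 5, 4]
A^⊗2 =
  [7, 10, 8]
  [7, 7, 7]
  [7, 9, 8]

Each entry (A^⊗2)_ij equals the minimum over all length-2 walks i = v_0 → v_1 → … → v_2 = j of Σ_t A[v_t][v_{t+1}]. For example, for (i, j) = (0, 2) we minimise over 3 possible intermediate vertex sequences; the minimum is 8, attained along the walk 0 → 1 → 2.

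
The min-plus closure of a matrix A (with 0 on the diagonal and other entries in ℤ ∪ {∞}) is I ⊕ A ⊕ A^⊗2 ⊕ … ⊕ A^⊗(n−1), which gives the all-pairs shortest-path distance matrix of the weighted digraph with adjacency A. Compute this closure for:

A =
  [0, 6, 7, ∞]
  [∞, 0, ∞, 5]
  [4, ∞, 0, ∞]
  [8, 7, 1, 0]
Closure =
  [0, 6, 7, 11]
  [10, 0, 6, 5]
  [4, 10, 0, 15]
  [5, 7, 1, 0]

This is the Floyd-Warshall all-pairs shortest-path computation. For each intermediate vertex k = 0, 1, …, 3, update dist[i][j] ← min(dist[i][j], dist[i][k] + dist[k][j]). The final matrix gives, for each (i, j), the minimum total weight of any directed path from i to j (possibly empty when i = j).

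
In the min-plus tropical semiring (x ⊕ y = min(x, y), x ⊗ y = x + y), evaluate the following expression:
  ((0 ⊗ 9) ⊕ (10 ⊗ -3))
((0 ⊗ 9) ⊕ (10 ⊗ -3)) = 7

Expand innermost to outermost. Recall ⊕ takes the minimum of its arguments and ⊗ takes their sum. Working out the expression ((0 ⊗ 9) ⊕ (10 ⊗ -3)) gives 7.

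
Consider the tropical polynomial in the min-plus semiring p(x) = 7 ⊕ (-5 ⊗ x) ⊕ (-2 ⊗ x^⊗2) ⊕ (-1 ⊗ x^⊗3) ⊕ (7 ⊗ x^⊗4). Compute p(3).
p(3) = -2

A tropical monomial a ⊗ x^⊗i evaluates to a + i · x. Evaluating each term at x = 3:
  Term 0 contributes 7 + 0 · 3 = 7
  Term 1 contributes -5 + 1 · 3 = -2
  Term 2 contributes -2 + 2 · 3 = 4
  Term 3 contributes -1 + 3 · 3 = 8
  Term 4 contributes 7 + 4 · 3 = 19
p(3) = ⊕ of these = min[7, -2, 4, 8, 19] = -2.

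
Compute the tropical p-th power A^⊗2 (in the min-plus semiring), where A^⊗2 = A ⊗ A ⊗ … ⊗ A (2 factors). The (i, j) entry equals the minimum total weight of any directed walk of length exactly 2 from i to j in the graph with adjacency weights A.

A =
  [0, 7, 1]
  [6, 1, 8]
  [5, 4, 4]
A^⊗2 =
  [0, 5, 1]
  [6, 2, 7]
  [5, 5, 6]

Each entry (A^⊗2)_ij equals the minimum over all length-2 walks i = v_0 → v_1 → … → v_2 = j of Σ_t A[v_t][v_{t+1}]. For example, for (i, j) = (0, 2) we minimise over 3 possible intermediate vertex sequences; the minimum is 1, attained along the walk 0 → 0 → 2.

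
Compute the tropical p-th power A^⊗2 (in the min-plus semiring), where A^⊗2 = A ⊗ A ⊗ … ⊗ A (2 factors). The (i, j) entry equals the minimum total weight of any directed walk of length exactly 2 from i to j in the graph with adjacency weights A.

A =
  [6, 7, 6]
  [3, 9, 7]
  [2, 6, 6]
A^⊗2 =
  [8, 12, 12]
  [9, 10, 9]
  [8, 9, 8]

Each entry (A^⊗2)_ij equals the minimum over all length-2 walks i = v_0 → v_1 → … → v_2 = j of Σ_t A[v_t][v_{t+1}]. For example, for (i, j) = (0, 2) we minimise over 3 possible intermediate vertex sequences; the minimum is 12, attained along the walk 0 → 0 → 2.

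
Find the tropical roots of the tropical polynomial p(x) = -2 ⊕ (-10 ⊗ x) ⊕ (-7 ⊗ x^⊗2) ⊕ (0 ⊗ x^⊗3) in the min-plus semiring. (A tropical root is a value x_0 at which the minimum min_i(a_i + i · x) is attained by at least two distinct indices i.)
Roots: {-7, -3, 8}

Each tropical root is a break point of the lower envelope of the lines y = a_i + i · x (there are 4 lines, with slopes 0, 1, ..., 3). Only the lines that attain the minimum somewhere contribute to roots; other lines are dominated. Here the surviving (envelope) indices are i = 3, i = 2, i = 1, i = 0.
Intersections between consecutive envelope lines give the roots: for adjacent envelope indices i < j the intersection is x = (a_i − a_j) / (j − i). Reading off the sorted break points: {-7, -3, 8}.
Verification: at each break x_0, at least two indices attain the minimum of min_i(a_i + i · x_0).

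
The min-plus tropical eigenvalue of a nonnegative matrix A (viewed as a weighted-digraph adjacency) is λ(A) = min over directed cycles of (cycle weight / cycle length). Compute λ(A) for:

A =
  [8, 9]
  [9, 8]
λ(A) = 8

Enumerate directed cycles and compute their means (weight / length). Sample:
  cycle 0 → 0: weight = 8, length = 1, mean = 8/1 ≈ 8.000
  cycle 1 → 1: weight = 8, length = 1, mean = 8/1 ≈ 8.000
  cycle 0 → 1 → 0: weight = 18, length = 2, mean = 18/2 ≈ 9.000
  cycle 1 → 0 → 1: weight = 18, length = 2, mean = 18/2 ≈ 9.000
Minimum mean = 8.000, attained e.g. along the cycle 0 → 0 with weight 8 and length 1. So λ(A) = 8/1 = 8.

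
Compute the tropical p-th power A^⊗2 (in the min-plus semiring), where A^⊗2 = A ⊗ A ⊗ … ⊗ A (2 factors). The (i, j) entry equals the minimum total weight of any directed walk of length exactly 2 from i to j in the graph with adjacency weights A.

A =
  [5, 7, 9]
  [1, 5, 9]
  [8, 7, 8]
A^⊗2 =
  [8, 12, 14]
  [6, 8, 10]
  [8, 12, 16]

Each entry (A^⊗2)_ij equals the minimum over all length-2 walks i = v_0 → v_1 → … → v_2 = j of Σ_t A[v_t][v_{t+1}]. For example, for (i, j) = (0, 2) we minimise over 3 possible intermediate vertex sequences; the minimum is 14, attained along the walk 0 → 0 → 2.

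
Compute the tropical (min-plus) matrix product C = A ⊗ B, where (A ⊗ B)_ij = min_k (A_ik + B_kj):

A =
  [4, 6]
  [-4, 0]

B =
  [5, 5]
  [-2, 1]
A ⊗ B =
  [4, 7]
  [-2, 1]

Apply the min-plus product entry-by-entry:
  C[0][0] = min over k of (A[0][0] + B[0][0] = 4 + 5 = 9, A[0][1] + B[1][0] = 6 + -2 = 4) = 4 (attained at k = 1)
  C[0][1] = min over k of (A[0][0] + B[0][1] = 4 + 5 = 9, A[0][1] + B[1][1] = 6 + 1 = 7) = 7 (attained at k = 1)
  C[1][0] = min over k of (A[1][0] + B[0][0] = -4 + 5 = 1, A[1][1] + B[1][0] = 0 + -2 = -2) = -2 (attained at k = 1)
  C[1][1] = min over k of (A[1][0] + B[0][1] = -4 + 5 = 1, A[1][1] + B[1][1] = 0 + 1 = 1) = 1 (attained at k = 0)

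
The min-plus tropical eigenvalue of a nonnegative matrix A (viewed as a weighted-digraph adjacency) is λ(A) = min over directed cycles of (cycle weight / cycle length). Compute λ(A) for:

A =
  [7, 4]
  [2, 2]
λ(A) = 2

Enumerate directed cycles and compute their means (weight / length). Sample:
  cycle 0 → 0: weight = 7, length = 1, mean = 7/1 ≈ 7.000
  cycle 1 → 1: weight = 2, length = 1, mean = 2/1 ≈ 2.000
  cycle 0 → 1 → 0: weight = 6, length = 2, mean = 6/2 ≈ 3.000
  cycle 1 → 0 → 1: weight = 6, length = 2, mean = 6/2 ≈ 3.000
Minimum mean = 2.000, attained e.g. along the cycle 1 → 1 with weight 2 and length 1. So λ(A) = 2/1 = 2.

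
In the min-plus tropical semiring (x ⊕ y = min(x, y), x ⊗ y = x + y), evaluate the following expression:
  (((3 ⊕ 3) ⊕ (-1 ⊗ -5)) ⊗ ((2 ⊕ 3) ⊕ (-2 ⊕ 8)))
(((3 ⊕ 3) ⊕ (-1 ⊗ -5)) ⊗ ((2 ⊕ 3) ⊕ (-2 ⊕ 8))) = -8

Expand innermost to outermost. Recall ⊕ takes the minimum of its arguments and ⊗ takes their sum. Working out the expression (((3 ⊕ 3) ⊕ (-1 ⊗ -5)) ⊗ ((2 ⊕ 3) ⊕ (-2 ⊕ 8))) gives -8.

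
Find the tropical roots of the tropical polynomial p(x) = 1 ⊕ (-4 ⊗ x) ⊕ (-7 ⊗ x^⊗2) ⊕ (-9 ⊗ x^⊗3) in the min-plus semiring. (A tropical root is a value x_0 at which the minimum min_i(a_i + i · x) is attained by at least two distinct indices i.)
Roots: {2, 3, 5}

Each tropical root is a break point of the lower envelope of the lines y = a_i + i · x (there are 4 lines, with slopes 0, 1, ..., 3). Only the lines that attain the minimum somewhere contribute to roots; other lines are dominated. Here the surviving (envelope) indices are i = 3, i = 2, i = 1, i = 0.
Intersections between consecutive envelope lines give the roots: for adjacent envelope indices i < j the intersection is x = (a_i − a_j) / (j − i). Reading off the sorted break points: {2, 3, 5}.
Verification: at each break x_0, at least two indices attain the minimum of min_i(a_i + i · x_0).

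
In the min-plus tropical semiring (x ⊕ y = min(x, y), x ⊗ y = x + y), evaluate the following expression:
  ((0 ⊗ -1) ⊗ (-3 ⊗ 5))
((0 ⊗ -1) ⊗ (-3 ⊗ 5)) = 1

Expand innermost to outermost. Recall ⊕ takes the minimum of its arguments and ⊗ takes their sum. Working out the expression ((0 ⊗ -1) ⊗ (-3 ⊗ 5)) gives 1.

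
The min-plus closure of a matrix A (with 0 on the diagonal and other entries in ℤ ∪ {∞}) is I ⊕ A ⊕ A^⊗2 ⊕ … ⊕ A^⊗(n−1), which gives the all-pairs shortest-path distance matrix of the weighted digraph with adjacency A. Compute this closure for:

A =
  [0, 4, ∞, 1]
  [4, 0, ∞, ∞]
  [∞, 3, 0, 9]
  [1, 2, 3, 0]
Closure =
  [0, 3, 4, 1]
  [4, 0, 8, 5]
  [7, 3, 0, 8]
  [1, 2, 3, 0]

This is the Floyd-Warshall all-pairs shortest-path computation. For each intermediate vertex k = 0, 1, …, 3, update dist[i][j] ← min(dist[i][j], dist[i][k] + dist[k][j]). The final matrix gives, for each (i, j), the minimum total weight of any directed path from i to j (possibly empty when i = j).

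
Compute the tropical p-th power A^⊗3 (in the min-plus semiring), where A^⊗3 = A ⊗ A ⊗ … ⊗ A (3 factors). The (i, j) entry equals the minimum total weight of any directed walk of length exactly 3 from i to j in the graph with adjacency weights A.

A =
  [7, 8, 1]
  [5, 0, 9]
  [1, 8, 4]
A^⊗3 =
  [6, 8, 3]
  [5, 0, 6]
  [3, 8, 6]

Each entry (A^⊗3)_ij equals the minimum over all length-3 walks i = v_0 → v_1 → … → v_3 = j of Σ_t A[v_t][v_{t+1}]. For example, for (i, j) = (0, 2) we minimise over 9 possible intermediate vertex sequences; the minimum is 3, attained along the walk 0 → 2 → 0 → 2.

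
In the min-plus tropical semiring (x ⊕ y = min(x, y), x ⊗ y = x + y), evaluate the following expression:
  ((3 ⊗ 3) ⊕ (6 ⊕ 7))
((3 ⊗ 3) ⊕ (6 ⊕ 7)) = 6

Expand innermost to outermost. Recall ⊕ takes the minimum of its arguments and ⊗ takes their sum. Working out the expression ((3 ⊗ 3) ⊕ (6 ⊕ 7)) gives 6.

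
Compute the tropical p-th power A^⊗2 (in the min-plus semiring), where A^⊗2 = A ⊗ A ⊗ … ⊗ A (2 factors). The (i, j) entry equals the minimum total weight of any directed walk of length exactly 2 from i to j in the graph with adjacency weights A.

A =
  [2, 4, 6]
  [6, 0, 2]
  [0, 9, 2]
A^⊗2 =
  [4, 4, 6]
  [2, 0, 2]
  [2, 4, 4]

Each entry (A^⊗2)_ij equals the minimum over all length-2 walks i = v_0 → v_1 → … → v_2 = j of Σ_t A[v_t][v_{t+1}]. For example, for (i, j) = (0, 2) we minimise over 3 possible intermediate vertex sequences; the minimum is 6, attained along the walk 0 → 1 → 2.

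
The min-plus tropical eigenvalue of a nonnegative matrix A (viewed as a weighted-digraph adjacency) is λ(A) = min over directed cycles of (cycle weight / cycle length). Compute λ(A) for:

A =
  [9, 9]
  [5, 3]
λ(A) = 3

Enumerate directed cycles and compute their means (weight / length). Sample:
  cycle 0 → 0: weight = 9, length = 1, mean = 9/1 ≈ 9.000
  cycle 1 → 1: weight = 3, length = 1, mean = 3/1 ≈ 3.000
  cycle 0 → 1 → 0: weight = 14, length = 2, mean = 14/2 ≈ 7.000
  cycle 1 → 0 → 1: weight = 14, length = 2, mean = 14/2 ≈ 7.000
Minimum mean = 3.000, attained e.g. along the cycle 1 → 1 with weight 3 and length 1. So λ(A) = 3/1 = 3.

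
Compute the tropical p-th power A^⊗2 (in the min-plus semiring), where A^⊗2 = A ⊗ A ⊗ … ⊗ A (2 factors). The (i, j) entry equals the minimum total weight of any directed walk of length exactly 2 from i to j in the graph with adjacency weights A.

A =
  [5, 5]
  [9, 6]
A^⊗2 =
  [10, 10]
  [14, 12]

Each entry (A^⊗2)_ij equals the minimum over all length-2 walks i = v_0 → v_1 → … → v_2 = j of Σ_t A[v_t][v_{t+1}]. For example, for (i, j) = (0, 1) we minimise over 2 possible intermediate vertex sequences; the minimum is 10, attained along the walk 0 → 0 → 1.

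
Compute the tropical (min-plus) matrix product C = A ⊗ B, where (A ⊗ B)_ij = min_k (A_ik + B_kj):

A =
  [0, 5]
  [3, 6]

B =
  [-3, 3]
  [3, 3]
A ⊗ B =
  [-3, 3]
  [0, 6]

Apply the min-plus product entry-by-entry:
  C[0][0] = min over k of (A[0][0] + B[0][0] = 0 + -3 = -3, A[0][1] + B[1][0] = 5 + 3 = 8) = -3 (attained at k = 0)
  C[0][1] = min over k of (A[0][0] + B[0][1] = 0 + 3 = 3, A[0][1] + B[1][1] = 5 + 3 = 8) = 3 (attained at k = 0)
  C[1][0] = min over k of (A[1][0] + B[0][0] = 3 + -3 = 0, A[1][1] + B[1][0] = 6 + 3 = 9) = 0 (attained at k = 0)
  C[1][1] = min over k of (A[1][0] + B[0][1] = 3 + 3 = 6, A[1][1] + B[1][1] = 6 + 3 = 9) = 6 (attained at k = 0)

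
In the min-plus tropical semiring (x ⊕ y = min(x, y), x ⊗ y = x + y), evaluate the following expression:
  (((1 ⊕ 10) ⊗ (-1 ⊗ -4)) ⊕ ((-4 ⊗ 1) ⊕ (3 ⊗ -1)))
(((1 ⊕ 10) ⊗ (-1 ⊗ -4)) ⊕ ((-4 ⊗ 1) ⊕ (3 ⊗ -1))) = -4

Expand innermost to outermost. Recall ⊕ takes the minimum of its arguments and ⊗ takes their sum. Working out the expression (((1 ⊕ 10) ⊗ (-1 ⊗ -4)) ⊕ ((-4 ⊗ 1) ⊕ (3 ⊗ -1))) gives -4.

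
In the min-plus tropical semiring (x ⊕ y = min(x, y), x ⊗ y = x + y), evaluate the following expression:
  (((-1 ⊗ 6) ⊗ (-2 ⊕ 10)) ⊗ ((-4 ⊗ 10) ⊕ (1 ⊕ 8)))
(((-1 ⊗ 6) ⊗ (-2 ⊕ 10)) ⊗ ((-4 ⊗ 10) ⊕ (1 ⊕ 8))) = 4

Expand innermost to outermost. Recall ⊕ takes the minimum of its arguments and ⊗ takes their sum. Working out the expression (((-1 ⊗ 6) ⊗ (-2 ⊕ 10)) ⊗ ((-4 ⊗ 10) ⊕ (1 ⊕ 8))) gives 4.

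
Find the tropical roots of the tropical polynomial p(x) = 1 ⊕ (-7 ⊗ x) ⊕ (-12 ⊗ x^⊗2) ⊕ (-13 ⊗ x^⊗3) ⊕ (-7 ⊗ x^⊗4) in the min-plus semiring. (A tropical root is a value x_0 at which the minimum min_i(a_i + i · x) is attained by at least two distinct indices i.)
Roots: {-6, 1, 5, 8}

Each tropical root is a break point of the lower envelope of the lines y = a_i + i · x (there are 5 lines, with slopes 0, 1, ..., 4). Only the lines that attain the minimum somewhere contribute to roots; other lines are dominated. Here the surviving (envelope) indices are i = 4, i = 3, i = 2, i = 1, i = 0.
Intersections between consecutive envelope lines give the roots: for adjacent envelope indices i < j the intersection is x = (a_i − a_j) / (j − i). Reading off the sorted break points: {-6, 1, 5, 8}.
Verification: at each break x_0, at least two indices attain the minimum of min_i(a_i + i · x_0).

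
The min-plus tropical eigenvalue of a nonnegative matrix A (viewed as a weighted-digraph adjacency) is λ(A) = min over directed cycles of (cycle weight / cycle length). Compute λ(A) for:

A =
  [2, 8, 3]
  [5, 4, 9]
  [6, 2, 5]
λ(A) = 2

Enumerate directed cycles and compute their means (weight / length). Sample:
  cycle 0 → 0: weight = 2, length = 1, mean = 2/1 ≈ 2.000
  cycle 1 → 1: weight = 4, length = 1, mean = 4/1 ≈ 4.000
  cycle 2 → 2: weight = 5, length = 1, mean = 5/1 ≈ 5.000
  cycle 0 → 1 → 0: weight = 13, length = 2, mean = 13/2 ≈ 6.500
  cycle 0 → 2 → 0: weight = 9, length = 2, mean = 9/2 ≈ 4.500
  cycle 1 → 0 → 1: weight = 13, length = 2, mean = 13/2 ≈ 6.500
Minimum mean = 2.000, attained e.g. along the cycle 0 → 0 with weight 2 and length 1. So λ(A) = 2/1 = 2.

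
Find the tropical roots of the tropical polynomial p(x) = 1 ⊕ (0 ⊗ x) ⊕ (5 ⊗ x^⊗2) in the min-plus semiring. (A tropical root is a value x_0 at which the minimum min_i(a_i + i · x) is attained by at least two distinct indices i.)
Roots: {-5, 1}

Each tropical root is a break point of the lower envelope of the lines y = a_i + i · x (there are 3 lines, with slopes 0, 1, ..., 2). Only the lines that attain the minimum somewhere contribute to roots; other lines are dominated. Here the surviving (envelope) indices are i = 2, i = 1, i = 0.
Intersections between consecutive envelope lines give the roots: for adjacent envelope indices i < j the intersection is x = (a_i − a_j) / (j − i). Reading off the sorted break points: {-5, 1}.
Verification: at each break x_0, at least two indices attain the minimum of min_i(a_i + i · x_0).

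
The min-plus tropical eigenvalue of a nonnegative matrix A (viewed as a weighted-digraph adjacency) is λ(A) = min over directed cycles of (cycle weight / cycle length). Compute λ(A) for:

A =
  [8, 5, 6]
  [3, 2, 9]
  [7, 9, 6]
λ(A) = 2

Enumerate directed cycles and compute their means (weight / length). Sample:
  cycle 0 → 0: weight = 8, length = 1, mean = 8/1 ≈ 8.000
  cycle 1 → 1: weight = 2, length = 1, mean = 2/1 ≈ 2.000
  cycle 2 → 2: weight = 6, length = 1, mean = 6/1 ≈ 6.000
  cycle 0 → 1 → 0: weight = 8, length = 2, mean = 8/2 ≈ 4.000
  cycle 0 → 2 → 0: weight = 13, length = 2, mean = 13/2 ≈ 6.500
  cycle 1 → 0 → 1: weight = 8, length = 2, mean = 8/2 ≈ 4.000
Minimum mean = 2.000, attained e.g. along the cycle 1 → 1 with weight 2 and length 1. So λ(A) = 2/1 = 2.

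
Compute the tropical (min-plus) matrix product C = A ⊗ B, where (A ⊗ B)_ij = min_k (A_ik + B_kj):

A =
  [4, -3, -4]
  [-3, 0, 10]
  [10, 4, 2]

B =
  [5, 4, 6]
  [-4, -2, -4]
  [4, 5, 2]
A ⊗ B =
  [-7, -5, -7]
  [-4, -2, -4]
  [0, 2, 0]

Apply the min-plus product entry-by-entry:
  C[0][0] = min over k of (A[0][0] + B[0][0] = 4 + 5 = 9, A[0][1] + B[1][0] = -3 + -4 = -7, A[0][2] + B[2][0] = -4 + 4 = 0) = -7 (attained at k = 1)
  C[0][1] = min over k of (A[0][0] + B[0][1] = 4 + 4 = 8, A[0][1] + B[1][1] = -3 + -2 = -5, A[0][2] + B[2][1] = -4 + 5 = 1) = -5 (attained at k = 1)
  C[0][2] = min over k of (A[0][0] + B[0][2] = 4 + 6 = 10, A[0][1] + B[1][2] = -3 + -4 = -7, A[0][2] + B[2][2] = -4 + 2 = -2) = -7 (attained at k = 1)
  C[1][0] = min over k of (A[1][0] + B[0][0] = -3 + 5 = 2, A[1][1] + B[1][0] = 0 + -4 = -4, A[1][2] + B[2][0] = 10 + 4 = 14) = -4 (attained at k = 1)
  C[1][1] = min over k of (A[1][0] + B[0][1] = -3 + 4 = 1, A[1][1] + B[1][1] = 0 + -2 = -2, A[1][2] + B[2][1] = 10 + 5 = 15) = -2 (attained at k = 1)
  C[1][2] = min over k of (A[1][0] + B[0][2] = -3 + 6 = 3, A[1][1] + B[1][2] = 0 + -4 = -4, A[1][2] + B[2][2] = 10 + 2 = 12) = -4 (attained at k = 1)
  C[2][0] = min over k of (A[2][0] + B[0][0] = 10 + 5 = 15, A[2][1] + B[1][0] = 4 + -4 = 0, A[2][2] + B[2][0] = 2 + 4 = 6) = 0 (attained at k = 1)
  C[2][1] = min over k of (A[2][0] + B[0][1] = 10 + 4 = 14, A[2][1] + B[1][1] = 4 + -2 = 2, A[2][2] + B[2][1] = 2 + 5 = 7) = 2 (attained at k = 1)
  C[2][2] = min over k of (A[2][0] + B[0][2] = 10 + 6 = 16, A[2][1] + B[1][2] = 4 + -4 = 0, A[2][2] + B[2][2] = 2 + 2 = 4) = 0 (attained at k = 1)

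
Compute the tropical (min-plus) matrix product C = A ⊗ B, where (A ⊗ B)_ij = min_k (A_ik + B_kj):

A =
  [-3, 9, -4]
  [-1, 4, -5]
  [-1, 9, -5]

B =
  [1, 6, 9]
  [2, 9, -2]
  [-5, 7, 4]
A ⊗ B =
  [-9, 3, 0]
  [-10, 2, -1]
  [-10, 2, -1]

Apply the min-plus product entry-by-entry:
  C[0][0] = min over k of (A[0][0] + B[0][0] = -3 + 1 = -2, A[0][1] + B[1][0] = 9 + 2 = 11, A[0][2] + B[2][0] = -4 + -5 = -9) = -9 (attained at k = 2)
  C[0][1] = min over k of (A[0][0] + B[0][1] = -3 + 6 = 3, A[0][1] + B[1][1] = 9 + 9 = 18, A[0][2] + B[2][1] = -4 + 7 = 3) = 3 (attained at k = 0)
  C[0][2] = min over k of (A[0][0] + B[0][2] = -3 + 9 = 6, A[0][1] + B[1][2] = 9 + -2 = 7, A[0][2] + B[2][2] = -4 + 4 = 0) = 0 (attained at k = 2)
  C[1][0] = min over k of (A[1][0] + B[0][0] = -1 + 1 = 0, A[1][1] + B[1][0] = 4 + 2 = 6, A[1][2] + B[2][0] = -5 + -5 = -10) = -10 (attained at k = 2)
  C[1][1] = min over k of (A[1][0] + B[0][1] = -1 + 6 = 5, A[1][1] + B[1][1] = 4 + 9 = 13, A[1][2] + B[2][1] = -5 + 7 = 2) = 2 (attained at k = 2)
  C[1][2] = min over k of (A[1][0] + B[0][2] = -1 + 9 = 8, A[1][1] + B[1][2] = 4 + -2 = 2, A[1][2] + B[2][2] = -5 + 4 = -1) = -1 (attained at k = 2)
  C[2][0] = min over k of (A[2][0] + B[0][0] = -1 + 1 = 0, A[2][1] + B[1][0] = 9 + 2 = 11, A[2][2] + B[2][0] = -5 + -5 = -10) = -10 (attained at k = 2)
  C[2][1] = min over k of (A[2][0] + B[0][1] = -1 + 6 = 5, A[2][1] + B[1][1] = 9 + 9 = 18, A[2][2] + B[2][1] = -5 + 7 = 2) = 2 (attained at k = 2)
  C[2][2] = min over k of (A[2][0] + B[0][2] = -1 + 9 = 8, A[2][1] + B[1][2] = 9 + -2 = 7, A[2][2] + B[2][2] = -5 + 4 = -1) = -1 (attained at k = 2)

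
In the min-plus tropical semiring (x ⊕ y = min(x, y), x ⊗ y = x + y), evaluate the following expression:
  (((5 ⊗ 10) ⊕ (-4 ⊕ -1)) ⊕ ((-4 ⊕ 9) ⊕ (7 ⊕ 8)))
(((5 ⊗ 10) ⊕ (-4 ⊕ -1)) ⊕ ((-4 ⊕ 9) ⊕ (7 ⊕ 8))) = -4

Expand innermost to outermost. Recall ⊕ takes the minimum of its arguments and ⊗ takes their sum. Working out the expression (((5 ⊗ 10) ⊕ (-4 ⊕ -1)) ⊕ ((-4 ⊕ 9) ⊕ (7 ⊕ 8))) gives -4.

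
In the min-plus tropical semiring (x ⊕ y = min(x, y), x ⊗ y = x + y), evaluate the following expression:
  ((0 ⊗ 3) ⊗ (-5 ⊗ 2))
((0 ⊗ 3) ⊗ (-5 ⊗ 2)) = 0

Expand innermost to outermost. Recall ⊕ takes the minimum of its arguments and ⊗ takes their sum. Working out the expression ((0 ⊗ 3) ⊗ (-5 ⊗ 2)) gives 0.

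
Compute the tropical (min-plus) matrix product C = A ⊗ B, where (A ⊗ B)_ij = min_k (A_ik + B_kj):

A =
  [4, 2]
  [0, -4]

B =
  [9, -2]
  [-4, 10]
A ⊗ B =
  [-2, 2]
  [-8, -2]

Apply the min-plus product entry-by-entry:
  C[0][0] = min over k of (A[0][0] + B[0][0] = 4 + 9 = 13, A[0][1] + B[1][0] = 2 + -4 = -2) = -2 (attained at k = 1)
  C[0][1] = min over k of (A[0][0] + B[0][1] = 4 + -2 = 2, A[0][1] + B[1][1] = 2 + 10 = 12) = 2 (attained at k = 0)
  C[1][0] = min over k of (A[1][0] + B[0][0] = 0 + 9 = 9, A[1][1] + B[1][0] = -4 + -4 = -8) = -8 (attained at k = 1)
  C[1][1] = min over k of (A[1][0] + B[0][1] = 0 + -2 = -2, A[1][1] + B[1][1] = -4 + 10 = 6) = -2 (attained at k = 0)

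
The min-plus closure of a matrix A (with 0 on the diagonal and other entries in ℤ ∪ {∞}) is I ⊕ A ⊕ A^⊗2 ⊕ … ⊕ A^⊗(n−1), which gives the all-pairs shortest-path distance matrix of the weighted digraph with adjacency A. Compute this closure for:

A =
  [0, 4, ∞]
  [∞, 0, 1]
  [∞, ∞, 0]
Closure =
  [0, 4, 5]
  [∞, 0, 1]
  [∞, ∞, 0]

This is the Floyd-Warshall all-pairs shortest-path computation. For each intermediate vertex k = 0, 1, …, 2, update dist[i][j] ← min(dist[i][j], dist[i][k] + dist[k][j]). The final matrix gives, for each (i, j), the minimum total weight of any directed path from i to j (possibly empty when i = j).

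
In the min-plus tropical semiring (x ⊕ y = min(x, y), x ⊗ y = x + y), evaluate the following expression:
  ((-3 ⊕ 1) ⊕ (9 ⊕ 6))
((-3 ⊕ 1) ⊕ (9 ⊕ 6)) = -3

Expand innermost to outermost. Recall ⊕ takes the minimum of its arguments and ⊗ takes their sum. Working out the expression ((-3 ⊕ 1) ⊕ (9 ⊕ 6)) gives -3.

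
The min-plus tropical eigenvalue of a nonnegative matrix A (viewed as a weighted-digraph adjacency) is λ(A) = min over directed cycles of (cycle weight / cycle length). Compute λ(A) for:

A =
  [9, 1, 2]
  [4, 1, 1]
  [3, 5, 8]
λ(A) = 1

Enumerate directed cycles and compute their means (weight / length). Sample:
  cycle 0 → 0: weight = 9, length = 1, mean = 9/1 ≈ 9.000
  cycle 1 → 1: weight = 1, length = 1, mean = 1/1 ≈ 1.000
  cycle 2 → 2: weight = 8, length = 1, mean = 8/1 ≈ 8.000
  cycle 0 → 1 → 0: weight = 5, length = 2, mean = 5/2 ≈ 2.500
  cycle 0 → 2 → 0: weight = 5, length = 2, mean = 5/2 ≈ 2.500
  cycle 1 → 0 → 1: weight = 5, length = 2, mean = 5/2 ≈ 2.500
Minimum mean = 1.000, attained e.g. along the cycle 1 → 1 with weight 1 and length 1. So λ(A) = 1/1 = 1.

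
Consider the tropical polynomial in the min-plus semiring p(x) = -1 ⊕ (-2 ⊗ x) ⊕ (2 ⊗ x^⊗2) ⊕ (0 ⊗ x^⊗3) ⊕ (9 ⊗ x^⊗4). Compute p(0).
p(0) = -2

A tropical monomial a ⊗ x^⊗i evaluates to a + i · x. Evaluating each term at x = 0:
  Term 0 contributes -1 + 0 · 0 = -1
  Term 1 contributes -2 + 1 · 0 = -2
  Term 2 contributes 2 + 2 · 0 = 2
  Term 3 contributes 0 + 3 · 0 = 0
  Term 4 contributes 9 + 4 · 0 = 9
p(0) = ⊕ of these = min[-1, -2, 2, 0, 9] = -2.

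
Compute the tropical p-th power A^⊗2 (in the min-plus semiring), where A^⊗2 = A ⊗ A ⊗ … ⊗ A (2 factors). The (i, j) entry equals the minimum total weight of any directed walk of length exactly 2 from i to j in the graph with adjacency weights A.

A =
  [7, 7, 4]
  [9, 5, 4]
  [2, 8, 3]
A^⊗2 =
  [6, 12, 7]
  [6, 10, 7]
  [5, 9, 6]

Each entry (A^⊗2)_ij equals the minimum over all length-2 walks i = v_0 → v_1 → … → v_2 = j of Σ_t A[v_t][v_{t+1}]. For example, for (i, j) = (0, 2) we minimise over 3 possible intermediate vertex sequences; the minimum is 7, attained along the walk 0 → 2 → 2.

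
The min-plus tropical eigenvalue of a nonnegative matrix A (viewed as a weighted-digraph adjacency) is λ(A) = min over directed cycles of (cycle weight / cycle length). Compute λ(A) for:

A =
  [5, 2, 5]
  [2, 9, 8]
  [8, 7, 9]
λ(A) = 2

Enumerate directed cycles and compute their means (weight / length). Sample:
  cycle 0 → 0: weight = 5, length = 1, mean = 5/1 ≈ 5.000
  cycle 1 → 1: weight = 9, length = 1, mean = 9/1 ≈ 9.000
  cycle 2 → 2: weight = 9, length = 1, mean = 9/1 ≈ 9.000
  cycle 0 → 1 → 0: weight = 4, length = 2, mean = 4/2 ≈ 2.000
  cycle 0 → 2 → 0: weight = 13, length = 2, mean = 13/2 ≈ 6.500
  cycle 1 → 0 → 1: weight = 4, length = 2, mean = 4/2 ≈ 2.000
Minimum mean = 2.000, attained e.g. along the cycle 0 → 1 → 0 with weight 4 and length 2. So λ(A) = 4/2 = 2.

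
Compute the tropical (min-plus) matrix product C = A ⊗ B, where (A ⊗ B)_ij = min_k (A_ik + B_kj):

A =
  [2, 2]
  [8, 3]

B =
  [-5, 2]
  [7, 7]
A ⊗ B =
  [-3, 4]
  [3, 10]

Apply the min-plus product entry-by-entry:
  C[0][0] = min over k of (A[0][0] + B[0][0] = 2 + -5 = -3, A[0][1] + B[1][0] = 2 + 7 = 9) = -3 (attained at k = 0)
  C[0][1] = min over k of (A[0][0] + B[0][1] = 2 + 2 = 4, A[0][1] + B[1][1] = 2 + 7 = 9) = 4 (attained at k = 0)
  C[1][0] = min over k of (A[1][0] + B[0][0] = 8 + -5 = 3, A[1][1] + B[1][0] = 3 + 7 = 10) = 3 (attained at k = 0)
  C[1][1] = min over k of (A[1][0] + B[0][1] = 8 + 2 = 10, A[1][1] + B[1][1] = 3 + 7 = 10) = 10 (attained at k = 0)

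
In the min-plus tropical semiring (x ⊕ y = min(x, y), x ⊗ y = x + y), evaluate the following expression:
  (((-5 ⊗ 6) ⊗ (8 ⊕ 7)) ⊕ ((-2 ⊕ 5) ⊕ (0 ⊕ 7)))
(((-5 ⊗ 6) ⊗ (8 ⊕ 7)) ⊕ ((-2 ⊕ 5) ⊕ (0 ⊕ 7))) = -2

Expand innermost to outermost. Recall ⊕ takes the minimum of its arguments and ⊗ takes their sum. Working out the expression (((-5 ⊗ 6) ⊗ (8 ⊕ 7)) ⊕ ((-2 ⊕ 5) ⊕ (0 ⊕ 7))) gives -2.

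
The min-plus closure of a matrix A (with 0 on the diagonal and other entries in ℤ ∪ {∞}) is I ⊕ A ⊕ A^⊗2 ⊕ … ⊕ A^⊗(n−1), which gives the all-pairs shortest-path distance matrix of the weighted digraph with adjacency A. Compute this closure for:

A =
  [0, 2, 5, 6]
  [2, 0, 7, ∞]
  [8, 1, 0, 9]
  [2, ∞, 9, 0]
Closure =
  [0, 2, 5, 6]
  [2, 0, 7, 8]
  [3, 1, 0, 9]
  [2, 4, 7, 0]

This is the Floyd-Warshall all-pairs shortest-path computation. For each intermediate vertex k = 0, 1, …, 3, update dist[i][j] ← min(dist[i][j], dist[i][k] + dist[k][j]). The final matrix gives, for each (i, j), the minimum total weight of any directed path from i to j (possibly empty when i = j).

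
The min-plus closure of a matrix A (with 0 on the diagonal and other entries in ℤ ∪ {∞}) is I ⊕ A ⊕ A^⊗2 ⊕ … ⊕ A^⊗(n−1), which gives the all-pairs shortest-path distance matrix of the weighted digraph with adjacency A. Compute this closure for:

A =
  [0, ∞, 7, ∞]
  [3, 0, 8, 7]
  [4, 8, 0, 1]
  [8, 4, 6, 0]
Closure =
  [0, 12, 7, 8]
  [3, 0, 8, 7]
  [4, 5, 0, 1]
  [7, 4, 6, 0]

This is the Floyd-Warshall all-pairs shortest-path computation. For each intermediate vertex k = 0, 1, …, 3, update dist[i][j] ← min(dist[i][j], dist[i][k] + dist[k][j]). The final matrix gives, for each (i, j), the minimum total weight of any directed path from i to j (possibly empty when i = j).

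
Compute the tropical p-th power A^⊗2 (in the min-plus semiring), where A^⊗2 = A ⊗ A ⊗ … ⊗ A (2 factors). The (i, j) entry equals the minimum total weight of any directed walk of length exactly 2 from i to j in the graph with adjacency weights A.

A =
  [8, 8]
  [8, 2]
A^⊗2 =
  [16, 10]
  [10, 4]

Each entry (A^⊗2)_ij equals the minimum over all length-2 walks i = v_0 → v_1 → … → v_2 = j of Σ_t A[v_t][v_{t+1}]. For example, for (i, j) = (0, 1) we minimise over 2 possible intermediate vertex sequences; the minimum is 10, attained along the walk 0 → 1 → 1.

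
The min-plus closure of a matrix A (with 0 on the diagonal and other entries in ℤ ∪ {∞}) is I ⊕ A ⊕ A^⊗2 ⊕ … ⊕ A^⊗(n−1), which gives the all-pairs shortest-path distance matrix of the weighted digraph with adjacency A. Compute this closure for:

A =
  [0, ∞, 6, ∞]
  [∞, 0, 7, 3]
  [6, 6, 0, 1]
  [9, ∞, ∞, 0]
Closure =
  [0, 12, 6, 7]
  [12, 0, 7, 3]
  [6, 6, 0, 1]
  [9, 21, 15, 0]

This is the Floyd-Warshall all-pairs shortest-path computation. For each intermediate vertex k = 0, 1, …, 3, update dist[i][j] ← min(dist[i][j], dist[i][k] + dist[k][j]). The final matrix gives, for each (i, j), the minimum total weight of any directed path from i to j (possibly empty when i = j).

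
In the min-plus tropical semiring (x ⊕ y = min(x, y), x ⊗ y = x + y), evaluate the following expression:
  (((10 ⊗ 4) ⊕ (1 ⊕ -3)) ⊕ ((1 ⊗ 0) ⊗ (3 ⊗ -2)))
(((10 ⊗ 4) ⊕ (1 ⊕ -3)) ⊕ ((1 ⊗ 0) ⊗ (3 ⊗ -2))) = -3

Expand innermost to outermost. Recall ⊕ takes the minimum of its arguments and ⊗ takes their sum. Working out the expression (((10 ⊗ 4) ⊕ (1 ⊕ -3)) ⊕ ((1 ⊗ 0) ⊗ (3 ⊗ -2))) gives -3.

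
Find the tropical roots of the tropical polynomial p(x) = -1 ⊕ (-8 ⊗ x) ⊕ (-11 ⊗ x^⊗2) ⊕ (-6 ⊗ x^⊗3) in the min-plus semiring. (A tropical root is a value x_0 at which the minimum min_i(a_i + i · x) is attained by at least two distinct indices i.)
Roots: {-5, 3, 7}

Each tropical root is a break point of the lower envelope of the lines y = a_i + i · x (there are 4 lines, with slopes 0, 1, ..., 3). Only the lines that attain the minimum somewhere contribute to roots; other lines are dominated. Here the surviving (envelope) indices are i = 3, i = 2, i = 1, i = 0.
Intersections between consecutive envelope lines give the roots: for adjacent envelope indices i < j the intersection is x = (a_i − a_j) / (j − i). Reading off the sorted break points: {-5, 3, 7}.
Verification: at each break x_0, at least two indices attain the minimum of min_i(a_i + i · x_0).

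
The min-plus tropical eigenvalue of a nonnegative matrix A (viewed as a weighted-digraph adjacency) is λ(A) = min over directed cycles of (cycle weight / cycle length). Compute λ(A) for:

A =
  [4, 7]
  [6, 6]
λ(A) = 4

Enumerate directed cycles and compute their means (weight / length). Sample:
  cycle 0 → 0: weight = 4, length = 1, mean = 4/1 ≈ 4.000
  cycle 1 → 1: weight = 6, length = 1, mean = 6/1 ≈ 6.000
  cycle 0 → 1 → 0: weight = 13, length = 2, mean = 13/2 ≈ 6.500
  cycle 1 → 0 → 1: weight = 13, length = 2, mean = 13/2 ≈ 6.500
Minimum mean = 4.000, attained e.g. along the cycle 0 → 0 with weight 4 and length 1. So λ(A) = 4/1 = 4.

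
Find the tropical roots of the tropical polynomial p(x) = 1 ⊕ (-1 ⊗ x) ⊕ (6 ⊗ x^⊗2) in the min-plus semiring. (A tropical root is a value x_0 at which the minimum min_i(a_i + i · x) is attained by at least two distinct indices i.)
Roots: {-7, 2}

Each tropical root is a break point of the lower envelope of the lines y = a_i + i · x (there are 3 lines, with slopes 0, 1, ..., 2). Only the lines that attain the minimum somewhere contribute to roots; other lines are dominated. Here the surviving (envelope) indices are i = 2, i = 1, i = 0.
Intersections between consecutive envelope lines give the roots: for adjacent envelope indices i < j the intersection is x = (a_i − a_j) / (j − i). Reading off the sorted break points: {-7, 2}.
Verification: at each break x_0, at least two indices attain the minimum of min_i(a_i + i · x_0).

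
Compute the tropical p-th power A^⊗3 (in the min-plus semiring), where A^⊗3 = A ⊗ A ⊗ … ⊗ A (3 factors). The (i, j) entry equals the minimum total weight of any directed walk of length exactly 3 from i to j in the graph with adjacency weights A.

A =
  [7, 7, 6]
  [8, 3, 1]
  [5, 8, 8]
A^⊗3 =
  [13, 13, 11]
  [9, 9, 7]
  [14, 14, 12]

Each entry (A^⊗3)_ij equals the minimum over all length-3 walks i = v_0 → v_1 → … → v_3 = j of Σ_t A[v_t][v_{t+1}]. For example, for (i, j) = (0, 2) we minimise over 9 possible intermediate vertex sequences; the minimum is 11, attained along the walk 0 → 1 → 1 → 2.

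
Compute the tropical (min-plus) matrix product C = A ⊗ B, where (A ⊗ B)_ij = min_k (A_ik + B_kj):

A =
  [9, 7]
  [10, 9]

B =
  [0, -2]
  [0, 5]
A ⊗ B =
  [7, 7]
  [9, 8]

Apply the min-plus product entry-by-entry:
  C[0][0] = min over k of (A[0][0] + B[0][0] = 9 + 0 = 9, A[0][1] + B[1][0] = 7 + 0 = 7) = 7 (attained at k = 1)
  C[0][1] = min over k of (A[0][0] + B[0][1] = 9 + -2 = 7, A[0][1] + B[1][1] = 7 + 5 = 12) = 7 (attained at k = 0)
  C[1][0] = min over k of (A[1][0] + B[0][0] = 10 + 0 = 10, A[1][1] + B[1][0] = 9 + 0 = 9) = 9 (attained at k = 1)
  C[1][1] = min over k of (A[1][0] + B[0][1] = 10 + -2 = 8, A[1][1] + B[1][1] = 9 + 5 = 14) = 8 (attained at k = 0)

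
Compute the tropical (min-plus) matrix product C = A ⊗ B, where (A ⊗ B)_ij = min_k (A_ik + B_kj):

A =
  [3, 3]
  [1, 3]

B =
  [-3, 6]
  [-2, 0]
A ⊗ B =
  [0, 3]
  [-2, 3]

Apply the min-plus product entry-by-entry:
  C[0][0] = min over k of (A[0][0] + B[0][0] = 3 + -3 = 0, A[0][1] + B[1][0] = 3 + -2 = 1) = 0 (attained at k = 0)
  C[0][1] = min over k of (A[0][0] + B[0][1] = 3 + 6 = 9, A[0][1] + B[1][1] = 3 + 0 = 3) = 3 (attained at k = 1)
  C[1][0] = min over k of (A[1][0] + B[0][0] = 1 + -3 = -2, A[1][1] + B[1][0] = 3 + -2 = 1) = -2 (attained at k = 0)
  C[1][1] = min over k of (A[1][0] + B[0][1] = 1 + 6 = 7, A[1][1] + B[1][1] = 3 + 0 = 3) = 3 (attained at k = 1)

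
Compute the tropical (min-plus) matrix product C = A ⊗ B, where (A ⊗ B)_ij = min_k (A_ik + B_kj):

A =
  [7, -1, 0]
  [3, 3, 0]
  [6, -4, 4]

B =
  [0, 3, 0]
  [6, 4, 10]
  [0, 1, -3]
A ⊗ B =
  [0, 1, -3]
  [0, 1, -3]
  [2, 0, 1]

Apply the min-plus product entry-by-entry:
  C[0][0] = min over k of (A[0][0] + B[0][0] = 7 + 0 = 7, A[0][1] + B[1][0] = -1 + 6 = 5, A[0][2] + B[2][0] = 0 + 0 = 0) = 0 (attained at k = 2)
  C[0][1] = min over k of (A[0][0] + B[0][1] = 7 + 3 = 10, A[0][1] + B[1][1] = -1 + 4 = 3, A[0][2] + B[2][1] = 0 + 1 = 1) = 1 (attained at k = 2)
  C[0][2] = min over k of (A[0][0] + B[0][2] = 7 + 0 = 7, A[0][1] + B[1][2] = -1 + 10 = 9, A[0][2] + B[2][2] = 0 + -3 = -3) = -3 (attained at k = 2)
  C[1][0] = min over k of (A[1][0] + B[0][0] = 3 + 0 = 3, A[1][1] + B[1][0] = 3 + 6 = 9, A[1][2] + B[2][0] = 0 + 0 = 0) = 0 (attained at k = 2)
  C[1][1] = min over k of (A[1][0] + B[0][1] = 3 + 3 = 6, A[1][1] + B[1][1] = 3 + 4 = 7, A[1][2] + B[2][1] = 0 + 1 = 1) = 1 (attained at k = 2)
  C[1][2] = min over k of (A[1][0] + B[0][2] = 3 + 0 = 3, A[1][1] + B[1][2] = 3 + 10 = 13, A[1][2] + B[2][2] = 0 + -3 = -3) = -3 (attained at k = 2)
  C[2][0] = min over k of (A[2][0] + B[0][0] = 6 + 0 = 6, A[2][1] + B[1][0] = -4 + 6 = 2, A[2][2] + B[2][0] = 4 + 0 = 4) = 2 (attained at k = 1)
  C[2][1] = min over k of (A[2][0] + B[0][1] = 6 + 3 = 9, A[2][1] + B[1][1] = -4 + 4 = 0, A[2][2] + B[2][1] = 4 + 1 = 5) = 0 (attained at k = 1)
  C[2][2] = min over k of (A[2][0] + B[0][2] = 6 + 0 = 6, A[2][1] + B[1][2] = -4 + 10 = 6, A[2][2] + B[2][2] = 4 + -3 = 1) = 1 (attained at k = 2)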